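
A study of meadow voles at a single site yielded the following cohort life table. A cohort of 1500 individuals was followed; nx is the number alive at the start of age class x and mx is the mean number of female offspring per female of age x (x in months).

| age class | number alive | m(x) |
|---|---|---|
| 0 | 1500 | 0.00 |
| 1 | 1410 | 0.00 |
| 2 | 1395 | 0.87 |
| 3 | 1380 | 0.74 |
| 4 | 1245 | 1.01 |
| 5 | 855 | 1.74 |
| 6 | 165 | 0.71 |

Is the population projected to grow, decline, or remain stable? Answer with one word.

lx = nx/n0 = nx/1500: 1, 0.94, 0.93, 0.92, 0.83, 0.57, 0.11
R0 = Σ lx·mx = 0 + 0 + 0.8091 + 0.6808 + 0.8383 + 0.9918 + 0.0781 = 3.3981
R0 > 1, so the population is growing.

growing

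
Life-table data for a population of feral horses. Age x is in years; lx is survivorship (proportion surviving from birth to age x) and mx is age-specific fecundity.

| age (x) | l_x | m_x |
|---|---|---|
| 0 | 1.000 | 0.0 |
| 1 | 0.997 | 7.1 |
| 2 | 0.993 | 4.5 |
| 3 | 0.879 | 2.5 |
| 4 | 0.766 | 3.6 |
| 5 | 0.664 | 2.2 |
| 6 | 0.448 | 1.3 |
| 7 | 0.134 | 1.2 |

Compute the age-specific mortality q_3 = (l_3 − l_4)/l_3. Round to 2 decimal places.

0.13

q_3 = (l_3 − l_4) / l_3 = (0.879 − 0.766) / 0.879
     = 0.113 / 0.879 = 0.128555… → 0.13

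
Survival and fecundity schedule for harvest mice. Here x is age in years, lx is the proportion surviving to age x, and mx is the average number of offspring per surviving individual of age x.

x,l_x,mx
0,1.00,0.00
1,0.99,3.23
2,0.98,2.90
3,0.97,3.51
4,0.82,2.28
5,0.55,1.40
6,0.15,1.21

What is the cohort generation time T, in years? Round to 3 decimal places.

2.569

lx·mx: 0, 3.1977, 2.842, 3.4047, 1.8696, 0.77, 0.1815 → R0 = 12.2655
x·lx·mx: 0, 3.1977, 5.684, 10.2141, 7.4784, 3.85, 1.089 → Σ = 31.5132
T = 31.5132 / 12.2655 = 2.569255… → 2.569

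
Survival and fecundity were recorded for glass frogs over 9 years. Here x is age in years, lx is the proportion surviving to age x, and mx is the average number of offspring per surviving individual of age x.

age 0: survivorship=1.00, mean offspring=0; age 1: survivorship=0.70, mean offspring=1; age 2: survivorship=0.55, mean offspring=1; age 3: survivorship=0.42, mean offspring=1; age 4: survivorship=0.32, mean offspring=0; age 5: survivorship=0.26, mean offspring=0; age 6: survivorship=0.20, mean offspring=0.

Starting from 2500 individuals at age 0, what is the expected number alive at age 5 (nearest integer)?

650

Expected survivors = N0 · l_5 = 2500 × 0.26 = 650 → 650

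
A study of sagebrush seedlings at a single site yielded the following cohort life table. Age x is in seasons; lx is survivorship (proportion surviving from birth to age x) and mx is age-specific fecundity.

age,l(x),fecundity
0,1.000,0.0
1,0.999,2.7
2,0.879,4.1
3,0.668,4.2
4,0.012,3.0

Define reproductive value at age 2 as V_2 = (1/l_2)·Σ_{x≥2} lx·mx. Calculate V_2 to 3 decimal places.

7.333

lx·mx for x ≥ 2: 3.6039, 2.8056, 0.036 → sum = 6.4455
V_2 = 6.4455 / l_2 = 6.4455 / 0.879 = 7.332765… → 7.333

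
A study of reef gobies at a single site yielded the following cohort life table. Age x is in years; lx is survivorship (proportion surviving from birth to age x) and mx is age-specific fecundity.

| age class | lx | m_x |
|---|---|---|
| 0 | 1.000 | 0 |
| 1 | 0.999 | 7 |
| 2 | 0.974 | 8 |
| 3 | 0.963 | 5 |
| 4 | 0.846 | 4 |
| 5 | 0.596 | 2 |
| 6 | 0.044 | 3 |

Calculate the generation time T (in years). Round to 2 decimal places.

2.36

lx·mx: 0, 6.993, 7.792, 4.815, 3.384, 1.192, 0.132 → R0 = 24.308
x·lx·mx: 0, 6.993, 15.584, 14.445, 13.536, 5.96, 0.792 → Σ = 57.31
T = 57.31 / 24.308 = 2.35766… → 2.36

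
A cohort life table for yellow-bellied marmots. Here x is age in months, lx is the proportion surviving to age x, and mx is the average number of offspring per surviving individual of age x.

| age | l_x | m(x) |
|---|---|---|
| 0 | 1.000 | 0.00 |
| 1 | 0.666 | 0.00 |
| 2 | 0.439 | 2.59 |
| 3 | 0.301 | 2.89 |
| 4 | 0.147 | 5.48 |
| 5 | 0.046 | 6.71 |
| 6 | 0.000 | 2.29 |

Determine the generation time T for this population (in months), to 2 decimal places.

lx·mx: 0, 0, 1.13701, 0.86989, 0.80556, 0.30866, 0 → R0 = 3.12112
x·lx·mx: 0, 0, 2.27402, 2.60967, 3.22224, 1.5433, 0 → Σ = 9.64923
T = 9.64923 / 3.12112 = 3.091592… → 3.09

3.09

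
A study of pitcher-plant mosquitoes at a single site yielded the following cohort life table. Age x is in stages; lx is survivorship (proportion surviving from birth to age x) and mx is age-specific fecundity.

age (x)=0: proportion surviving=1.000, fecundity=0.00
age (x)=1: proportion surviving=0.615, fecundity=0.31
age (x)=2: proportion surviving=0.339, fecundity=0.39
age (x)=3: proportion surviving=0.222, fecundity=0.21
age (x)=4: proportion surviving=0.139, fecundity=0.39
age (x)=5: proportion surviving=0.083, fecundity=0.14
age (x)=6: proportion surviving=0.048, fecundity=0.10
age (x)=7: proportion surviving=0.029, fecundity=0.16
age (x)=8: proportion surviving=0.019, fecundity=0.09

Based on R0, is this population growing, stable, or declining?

declining

R0 = Σ lx·mx = 0 + 0.19065 + 0.13221 + 0.04662 + 0.05421 + 0.01162 + 0.0048 + 0.00464 + 0.00171 = 0.44646
R0 < 1, so the population is declining.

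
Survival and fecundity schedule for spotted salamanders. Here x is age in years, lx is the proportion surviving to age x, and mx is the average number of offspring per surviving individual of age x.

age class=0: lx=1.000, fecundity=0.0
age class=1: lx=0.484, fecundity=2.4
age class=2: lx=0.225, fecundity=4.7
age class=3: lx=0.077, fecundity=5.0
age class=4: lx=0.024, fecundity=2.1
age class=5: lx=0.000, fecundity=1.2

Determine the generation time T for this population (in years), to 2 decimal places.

1.75

lx·mx: 0, 1.1616, 1.0575, 0.385, 0.0504, 0 → R0 = 2.6545
x·lx·mx: 0, 1.1616, 2.115, 1.155, 0.2016, 0 → Σ = 4.6332
T = 4.6332 / 2.6545 = 1.745413… → 1.75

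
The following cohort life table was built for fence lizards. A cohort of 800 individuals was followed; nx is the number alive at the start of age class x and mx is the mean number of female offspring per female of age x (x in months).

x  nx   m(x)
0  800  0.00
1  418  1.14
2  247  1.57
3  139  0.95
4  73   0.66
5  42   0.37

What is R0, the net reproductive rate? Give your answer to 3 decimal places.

lx = nx/n0 = nx/800: 1, 0.5225, 0.30875, 0.17375, 0.09125, 0.0525
lx·mx by age: 0, 0.59565, 0.484738…, 0.165063…, 0.060225…, 0.019425
R0 = Σ lx·mx = 1.3251… → 1.325

1.325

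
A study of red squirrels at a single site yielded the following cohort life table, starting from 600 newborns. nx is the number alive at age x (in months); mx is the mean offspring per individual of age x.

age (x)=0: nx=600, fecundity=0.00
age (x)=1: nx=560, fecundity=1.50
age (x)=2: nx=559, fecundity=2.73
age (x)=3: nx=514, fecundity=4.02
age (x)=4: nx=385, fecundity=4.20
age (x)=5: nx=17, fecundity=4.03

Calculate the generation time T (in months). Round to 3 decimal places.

2.763

lx = nx/n0 = nx/600: 1, 0.93333…, 0.93167…, 0.85667…, 0.64167…, 0.02833…
lx·mx: 0, 1.4…, 2.54345…, 3.4438…, 2.695…, 0.114183… → R0 = 10.196433…
x·lx·mx: 0, 1.4…, 5.0869…, 10.3314…, 10.78…, 0.570917… → Σ = 28.169217…
T = 28.169217… / 10.196433… = 2.762654… → 2.763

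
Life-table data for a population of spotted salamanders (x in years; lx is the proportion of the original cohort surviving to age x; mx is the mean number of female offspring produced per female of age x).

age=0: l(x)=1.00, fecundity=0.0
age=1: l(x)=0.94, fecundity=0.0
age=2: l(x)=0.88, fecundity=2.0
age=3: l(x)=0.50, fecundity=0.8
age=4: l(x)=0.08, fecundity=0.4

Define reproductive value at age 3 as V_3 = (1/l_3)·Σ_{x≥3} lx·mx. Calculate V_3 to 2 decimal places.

lx·mx for x ≥ 3: 0.4, 0.032 → sum = 0.432
V_3 = 0.432 / l_3 = 0.432 / 0.5 = 0.864 → 0.86

0.86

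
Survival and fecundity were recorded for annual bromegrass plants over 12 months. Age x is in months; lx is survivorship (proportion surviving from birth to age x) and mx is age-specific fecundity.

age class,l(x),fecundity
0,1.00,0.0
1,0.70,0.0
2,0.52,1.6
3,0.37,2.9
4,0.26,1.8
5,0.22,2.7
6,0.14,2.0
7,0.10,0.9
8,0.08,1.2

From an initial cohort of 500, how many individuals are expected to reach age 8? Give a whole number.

40

Expected survivors = N0 · l_8 = 500 × 0.08 = 40 → 40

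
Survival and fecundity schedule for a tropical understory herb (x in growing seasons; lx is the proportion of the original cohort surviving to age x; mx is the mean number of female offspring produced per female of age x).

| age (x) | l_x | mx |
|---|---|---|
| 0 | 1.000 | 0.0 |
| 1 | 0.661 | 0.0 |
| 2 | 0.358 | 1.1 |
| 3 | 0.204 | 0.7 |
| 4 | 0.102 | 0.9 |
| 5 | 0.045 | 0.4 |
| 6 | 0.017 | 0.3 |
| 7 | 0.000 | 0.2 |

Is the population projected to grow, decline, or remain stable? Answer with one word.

R0 = Σ lx·mx = 0 + 0 + 0.3938 + 0.1428 + 0.0918 + 0.018 + 0.0051 + 0 = 0.6515
R0 < 1, so the population is declining.

declining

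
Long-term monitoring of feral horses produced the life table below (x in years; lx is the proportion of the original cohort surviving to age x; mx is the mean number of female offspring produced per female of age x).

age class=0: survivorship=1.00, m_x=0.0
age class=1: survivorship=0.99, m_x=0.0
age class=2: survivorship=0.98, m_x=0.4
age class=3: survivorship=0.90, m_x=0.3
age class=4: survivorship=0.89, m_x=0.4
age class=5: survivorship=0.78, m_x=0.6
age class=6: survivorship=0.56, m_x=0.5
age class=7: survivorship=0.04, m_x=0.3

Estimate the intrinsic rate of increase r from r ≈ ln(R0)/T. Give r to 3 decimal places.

R0 = Σ lx·mx = 0 + 0 + 0.392 + 0.27 + 0.356 + 0.468 + 0.28 + 0.012 = 1.778
Σ x·lx·mx = 7.122; T = 7.122/1.778 = 4.00562…
r ≈ ln(R0)/T = ln(1.778)/4.00562… = 0.14367… → 0.144

0.144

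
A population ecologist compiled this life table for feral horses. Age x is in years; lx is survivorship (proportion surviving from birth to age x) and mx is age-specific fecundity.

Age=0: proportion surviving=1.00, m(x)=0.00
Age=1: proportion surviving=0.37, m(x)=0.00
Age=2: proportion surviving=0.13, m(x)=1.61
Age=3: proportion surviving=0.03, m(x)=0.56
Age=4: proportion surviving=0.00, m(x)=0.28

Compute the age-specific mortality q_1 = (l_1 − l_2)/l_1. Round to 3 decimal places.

q_1 = (l_1 − l_2) / l_1 = (0.37 − 0.13) / 0.37
     = 0.24 / 0.37 = 0.648649… → 0.649

0.649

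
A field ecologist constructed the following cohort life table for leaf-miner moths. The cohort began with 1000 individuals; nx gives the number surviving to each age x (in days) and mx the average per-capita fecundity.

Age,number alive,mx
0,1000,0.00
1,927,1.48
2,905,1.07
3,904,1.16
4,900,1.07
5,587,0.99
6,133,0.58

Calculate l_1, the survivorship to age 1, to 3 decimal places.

0.927

l_1 = n_1/n_0 = 927/1000 = 0.927 → 0.927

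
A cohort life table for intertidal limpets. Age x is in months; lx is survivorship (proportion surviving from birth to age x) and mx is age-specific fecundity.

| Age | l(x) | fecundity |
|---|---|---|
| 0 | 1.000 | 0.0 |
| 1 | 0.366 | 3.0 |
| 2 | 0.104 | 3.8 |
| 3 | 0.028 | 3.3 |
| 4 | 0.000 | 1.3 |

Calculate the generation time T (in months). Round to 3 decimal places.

1.366

lx·mx: 0, 1.098, 0.3952, 0.0924, 0 → R0 = 1.5856
x·lx·mx: 0, 1.098, 0.7904, 0.2772, 0 → Σ = 2.1656
T = 2.1656 / 1.5856 = 1.365792… → 1.366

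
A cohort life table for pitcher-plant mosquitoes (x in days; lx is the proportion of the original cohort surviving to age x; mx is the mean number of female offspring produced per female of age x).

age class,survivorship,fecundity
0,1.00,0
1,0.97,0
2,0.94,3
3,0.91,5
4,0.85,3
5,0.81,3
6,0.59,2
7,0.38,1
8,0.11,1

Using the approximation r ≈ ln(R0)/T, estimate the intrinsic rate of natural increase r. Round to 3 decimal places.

0.708

R0 = Σ lx·mx = 0 + 0 + 2.82 + 4.55 + 2.55 + 2.43 + 1.18 + 0.38 + 0.11 = 14.02
Σ x·lx·mx = 52.26; T = 52.26/14.02 = 3.72753…
r ≈ ln(R0)/T = ln(14.02)/3.72753… = 0.70837… → 0.708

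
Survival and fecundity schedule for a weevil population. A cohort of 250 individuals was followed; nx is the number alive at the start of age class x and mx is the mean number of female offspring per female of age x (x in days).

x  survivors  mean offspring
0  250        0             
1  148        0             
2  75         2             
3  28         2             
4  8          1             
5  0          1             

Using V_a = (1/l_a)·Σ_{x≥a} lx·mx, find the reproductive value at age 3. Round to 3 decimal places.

2.286

lx = nx/n0 = nx/250: 1, 0.592, 0.3, 0.112, 0.032, 0
lx·mx for x ≥ 3: 0.224, 0.032, 0 → sum = 0.256
V_3 = 0.256 / l_3 = 0.256 / 0.112 = 2.285714… → 2.286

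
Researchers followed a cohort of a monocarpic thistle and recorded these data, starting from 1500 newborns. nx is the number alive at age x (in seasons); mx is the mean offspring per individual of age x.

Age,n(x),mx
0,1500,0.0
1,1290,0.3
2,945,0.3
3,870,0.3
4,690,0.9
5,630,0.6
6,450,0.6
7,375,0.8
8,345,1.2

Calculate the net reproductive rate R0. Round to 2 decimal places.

1.94

lx = nx/n0 = nx/1500: 1, 0.86, 0.63, 0.58, 0.46, 0.42, 0.3, 0.25, 0.23
lx·mx by age: 0, 0.258, 0.189, 0.174, 0.414, 0.252, 0.18, 0.2, 0.276
R0 = Σ lx·mx = 1.943 → 1.94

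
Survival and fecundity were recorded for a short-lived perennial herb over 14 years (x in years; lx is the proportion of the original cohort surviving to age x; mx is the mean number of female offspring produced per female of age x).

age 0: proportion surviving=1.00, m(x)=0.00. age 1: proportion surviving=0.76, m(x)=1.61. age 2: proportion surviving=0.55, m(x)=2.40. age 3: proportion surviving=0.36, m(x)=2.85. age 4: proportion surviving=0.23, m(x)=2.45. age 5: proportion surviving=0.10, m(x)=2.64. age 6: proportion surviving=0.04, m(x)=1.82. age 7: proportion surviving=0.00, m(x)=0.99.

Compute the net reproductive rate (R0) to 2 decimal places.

4.47

lx·mx by age: 0, 1.2236, 1.32, 1.026, 0.5635, 0.264, 0.0728, 0
R0 = Σ lx·mx = 4.4699 → 4.47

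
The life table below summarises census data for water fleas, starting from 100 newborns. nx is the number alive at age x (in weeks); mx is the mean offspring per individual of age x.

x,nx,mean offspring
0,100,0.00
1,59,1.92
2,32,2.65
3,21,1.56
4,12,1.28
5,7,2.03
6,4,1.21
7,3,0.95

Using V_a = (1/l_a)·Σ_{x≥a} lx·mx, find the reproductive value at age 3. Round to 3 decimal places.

lx = nx/n0 = nx/100: 1, 0.59, 0.32, 0.21, 0.12, 0.07, 0.04, 0.03
lx·mx for x ≥ 3: 0.3276, 0.1536, 0.1421, 0.0484, 0.0285 → sum = 0.7002
V_3 = 0.7002 / l_3 = 0.7002 / 0.21 = 3.334286… → 3.334

3.334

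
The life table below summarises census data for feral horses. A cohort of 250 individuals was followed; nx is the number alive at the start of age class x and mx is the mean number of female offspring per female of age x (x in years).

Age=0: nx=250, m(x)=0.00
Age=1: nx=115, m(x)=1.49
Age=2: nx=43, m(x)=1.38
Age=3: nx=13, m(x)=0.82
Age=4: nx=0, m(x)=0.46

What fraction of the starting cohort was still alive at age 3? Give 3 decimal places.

0.052

l_3 = n_3/n_0 = 13/250 = 0.052 → 0.052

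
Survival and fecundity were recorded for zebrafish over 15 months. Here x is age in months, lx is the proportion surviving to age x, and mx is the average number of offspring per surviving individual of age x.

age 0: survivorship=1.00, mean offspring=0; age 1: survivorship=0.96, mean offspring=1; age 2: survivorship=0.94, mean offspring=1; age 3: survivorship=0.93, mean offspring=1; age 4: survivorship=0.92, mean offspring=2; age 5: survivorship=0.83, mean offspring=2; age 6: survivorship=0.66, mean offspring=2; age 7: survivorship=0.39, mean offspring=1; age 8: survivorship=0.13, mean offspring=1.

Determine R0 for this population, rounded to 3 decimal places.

lx·mx by age: 0, 0.96, 0.94, 0.93, 1.84, 1.66, 1.32, 0.39, 0.13
R0 = Σ lx·mx = 8.17 → 8.170

8.170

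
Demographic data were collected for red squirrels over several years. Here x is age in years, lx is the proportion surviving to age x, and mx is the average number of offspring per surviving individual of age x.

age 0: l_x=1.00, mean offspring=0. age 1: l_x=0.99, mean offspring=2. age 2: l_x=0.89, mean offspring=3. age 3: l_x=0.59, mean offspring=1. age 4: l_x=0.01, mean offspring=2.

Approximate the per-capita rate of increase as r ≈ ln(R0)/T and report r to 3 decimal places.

R0 = Σ lx·mx = 0 + 1.98 + 2.67 + 0.59 + 0.02 = 5.26
Σ x·lx·mx = 9.17; T = 9.17/5.26 = 1.74335…
r ≈ ln(R0)/T = ln(5.26)/1.74335… = 0.95227… → 0.952

0.952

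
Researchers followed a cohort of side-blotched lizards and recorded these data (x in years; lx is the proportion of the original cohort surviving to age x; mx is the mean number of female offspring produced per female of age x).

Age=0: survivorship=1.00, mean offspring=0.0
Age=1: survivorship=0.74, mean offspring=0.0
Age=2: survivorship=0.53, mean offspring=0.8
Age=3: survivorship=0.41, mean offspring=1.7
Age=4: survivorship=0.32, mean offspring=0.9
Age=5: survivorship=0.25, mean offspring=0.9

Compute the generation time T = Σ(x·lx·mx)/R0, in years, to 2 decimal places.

lx·mx: 0, 0, 0.424, 0.697, 0.288, 0.225 → R0 = 1.634
x·lx·mx: 0, 0, 0.848, 2.091, 1.152, 1.125 → Σ = 5.216
T = 5.216 / 1.634 = 3.192166… → 3.19

3.19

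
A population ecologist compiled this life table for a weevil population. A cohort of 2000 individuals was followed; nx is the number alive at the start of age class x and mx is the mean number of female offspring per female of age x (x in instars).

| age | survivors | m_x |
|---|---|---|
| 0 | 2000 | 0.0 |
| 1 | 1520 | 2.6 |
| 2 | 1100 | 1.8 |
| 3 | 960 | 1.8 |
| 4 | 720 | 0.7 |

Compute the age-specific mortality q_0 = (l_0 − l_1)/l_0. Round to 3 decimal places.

0.240

lx = nx/n0 = nx/2000: 1, 0.76, 0.55, 0.48, 0.36
q_0 = (l_0 − l_1) / l_0 = (1 − 0.76) / 1
     = 0.24 / 1 = 0.24 → 0.240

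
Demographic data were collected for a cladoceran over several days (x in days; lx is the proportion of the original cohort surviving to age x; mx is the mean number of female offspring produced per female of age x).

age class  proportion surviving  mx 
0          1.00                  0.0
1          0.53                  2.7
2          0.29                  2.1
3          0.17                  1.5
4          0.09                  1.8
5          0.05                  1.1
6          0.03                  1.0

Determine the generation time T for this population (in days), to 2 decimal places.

lx·mx: 0, 1.431, 0.609, 0.255, 0.162, 0.055, 0.03 → R0 = 2.542
x·lx·mx: 0, 1.431, 1.218, 0.765, 0.648, 0.275, 0.18 → Σ = 4.517
T = 4.517 / 2.542 = 1.776947… → 1.78

1.78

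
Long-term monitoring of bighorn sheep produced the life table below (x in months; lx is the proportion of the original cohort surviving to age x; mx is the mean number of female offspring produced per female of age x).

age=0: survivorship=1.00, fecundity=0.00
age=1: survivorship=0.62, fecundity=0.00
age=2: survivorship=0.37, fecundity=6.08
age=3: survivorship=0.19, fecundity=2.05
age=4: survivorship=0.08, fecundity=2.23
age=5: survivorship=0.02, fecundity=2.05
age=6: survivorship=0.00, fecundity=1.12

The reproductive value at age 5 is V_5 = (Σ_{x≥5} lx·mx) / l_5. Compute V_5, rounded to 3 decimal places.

lx·mx for x ≥ 5: 0.041, 0 → sum = 0.041
V_5 = 0.041 / l_5 = 0.041 / 0.02 = 2.05 → 2.050

2.050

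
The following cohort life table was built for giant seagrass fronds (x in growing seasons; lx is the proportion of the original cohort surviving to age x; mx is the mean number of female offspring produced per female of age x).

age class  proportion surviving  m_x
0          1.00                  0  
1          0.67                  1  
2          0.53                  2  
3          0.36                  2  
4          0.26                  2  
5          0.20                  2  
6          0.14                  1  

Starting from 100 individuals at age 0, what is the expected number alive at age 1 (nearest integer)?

Expected survivors = N0 · l_1 = 100 × 0.67 = 67 → 67

67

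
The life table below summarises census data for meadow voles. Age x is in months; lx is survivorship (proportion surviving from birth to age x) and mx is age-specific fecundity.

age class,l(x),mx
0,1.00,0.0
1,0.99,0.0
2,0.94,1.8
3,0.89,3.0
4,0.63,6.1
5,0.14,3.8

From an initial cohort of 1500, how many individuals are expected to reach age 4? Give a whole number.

Expected survivors = N0 · l_4 = 1500 × 0.63 = 945 → 945

945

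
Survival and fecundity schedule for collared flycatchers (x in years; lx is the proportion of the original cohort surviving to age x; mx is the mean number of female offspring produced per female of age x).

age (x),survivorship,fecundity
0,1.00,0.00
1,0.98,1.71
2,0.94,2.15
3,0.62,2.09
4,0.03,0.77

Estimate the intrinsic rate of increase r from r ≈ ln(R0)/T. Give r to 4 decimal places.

R0 = Σ lx·mx = 0 + 1.6758 + 2.021 + 1.2958 + 0.0231 = 5.0157
Σ x·lx·mx = 9.6976; T = 9.6976/5.0157 = 1.93345…
r ≈ ln(R0)/T = ln(5.0157)/1.93345… = 0.83404… → 0.8340

0.8340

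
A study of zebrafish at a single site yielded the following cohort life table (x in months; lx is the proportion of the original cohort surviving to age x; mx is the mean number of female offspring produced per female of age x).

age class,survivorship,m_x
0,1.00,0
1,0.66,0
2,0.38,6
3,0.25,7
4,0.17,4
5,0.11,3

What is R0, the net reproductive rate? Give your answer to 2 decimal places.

5.04

lx·mx by age: 0, 0, 2.28, 1.75, 0.68, 0.33
R0 = Σ lx·mx = 5.04 → 5.04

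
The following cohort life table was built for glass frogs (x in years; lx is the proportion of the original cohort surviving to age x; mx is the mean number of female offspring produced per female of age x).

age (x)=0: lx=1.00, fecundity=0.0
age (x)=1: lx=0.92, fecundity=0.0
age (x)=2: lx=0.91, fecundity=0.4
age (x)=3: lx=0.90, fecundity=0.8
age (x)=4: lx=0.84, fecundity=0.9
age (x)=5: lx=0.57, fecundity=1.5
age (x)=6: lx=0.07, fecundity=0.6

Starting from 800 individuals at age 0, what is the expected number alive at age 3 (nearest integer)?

Expected survivors = N0 · l_3 = 800 × 0.90 = 720 → 720

720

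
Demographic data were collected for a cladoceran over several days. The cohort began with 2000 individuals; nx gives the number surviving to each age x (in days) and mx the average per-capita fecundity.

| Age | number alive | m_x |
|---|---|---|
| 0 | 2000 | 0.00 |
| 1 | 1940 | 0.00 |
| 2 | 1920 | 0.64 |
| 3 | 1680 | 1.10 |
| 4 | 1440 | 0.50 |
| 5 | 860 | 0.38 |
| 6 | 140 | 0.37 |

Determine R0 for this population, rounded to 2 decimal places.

2.09

lx = nx/n0 = nx/2000: 1, 0.97, 0.96, 0.84, 0.72, 0.43, 0.07
lx·mx by age: 0, 0, 0.6144, 0.924, 0.36, 0.1634, 0.0259
R0 = Σ lx·mx = 2.0877 → 2.09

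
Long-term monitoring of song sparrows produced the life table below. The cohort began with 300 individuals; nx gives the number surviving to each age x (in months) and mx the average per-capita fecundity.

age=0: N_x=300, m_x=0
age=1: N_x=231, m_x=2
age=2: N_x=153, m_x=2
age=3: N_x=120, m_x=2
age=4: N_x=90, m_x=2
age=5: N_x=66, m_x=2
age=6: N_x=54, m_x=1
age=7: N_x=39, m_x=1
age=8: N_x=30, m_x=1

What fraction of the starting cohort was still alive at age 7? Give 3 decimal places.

0.130

l_7 = n_7/n_0 = 39/300 = 0.13 → 0.130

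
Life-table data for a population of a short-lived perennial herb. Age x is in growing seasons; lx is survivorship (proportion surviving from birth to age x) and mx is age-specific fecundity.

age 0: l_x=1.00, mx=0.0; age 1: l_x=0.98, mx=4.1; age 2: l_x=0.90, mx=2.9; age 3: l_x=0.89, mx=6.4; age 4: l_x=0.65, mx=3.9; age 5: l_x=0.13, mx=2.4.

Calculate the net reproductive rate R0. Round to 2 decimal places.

lx·mx by age: 0, 4.018, 2.61, 5.696, 2.535, 0.312
R0 = Σ lx·mx = 15.171 → 15.17

15.17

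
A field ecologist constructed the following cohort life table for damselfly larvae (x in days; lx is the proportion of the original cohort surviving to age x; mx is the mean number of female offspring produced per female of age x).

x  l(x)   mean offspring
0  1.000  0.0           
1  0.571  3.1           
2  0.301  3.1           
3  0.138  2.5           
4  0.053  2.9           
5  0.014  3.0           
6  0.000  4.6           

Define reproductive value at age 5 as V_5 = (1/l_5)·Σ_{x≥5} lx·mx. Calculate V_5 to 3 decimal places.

lx·mx for x ≥ 5: 0.042, 0 → sum = 0.042
V_5 = 0.042 / l_5 = 0.042 / 0.014 = 3 → 3.000

3.000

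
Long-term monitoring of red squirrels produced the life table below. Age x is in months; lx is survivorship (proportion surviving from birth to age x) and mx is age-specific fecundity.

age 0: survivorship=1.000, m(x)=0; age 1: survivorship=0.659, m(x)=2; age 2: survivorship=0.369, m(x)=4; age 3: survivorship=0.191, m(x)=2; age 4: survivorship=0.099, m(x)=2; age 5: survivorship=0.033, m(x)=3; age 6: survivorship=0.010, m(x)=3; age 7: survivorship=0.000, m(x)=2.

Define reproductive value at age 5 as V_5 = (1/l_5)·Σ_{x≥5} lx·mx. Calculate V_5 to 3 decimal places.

lx·mx for x ≥ 5: 0.099, 0.03, 0 → sum = 0.129
V_5 = 0.129 / l_5 = 0.129 / 0.033 = 3.909091… → 3.909

3.909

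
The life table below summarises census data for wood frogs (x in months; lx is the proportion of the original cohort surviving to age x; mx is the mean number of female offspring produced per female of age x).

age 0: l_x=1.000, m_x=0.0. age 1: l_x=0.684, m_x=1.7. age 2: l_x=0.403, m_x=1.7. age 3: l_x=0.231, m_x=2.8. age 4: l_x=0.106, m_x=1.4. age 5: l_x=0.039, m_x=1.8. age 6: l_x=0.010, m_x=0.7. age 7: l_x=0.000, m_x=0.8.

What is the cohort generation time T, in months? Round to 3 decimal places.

2.007

lx·mx: 0, 1.1628, 0.6851, 0.6468, 0.1484, 0.0702, 0.007, 0 → R0 = 2.7203
x·lx·mx: 0, 1.1628, 1.3702, 1.9404, 0.5936, 0.351, 0.042, 0 → Σ = 5.46
T = 5.46 / 2.7203 = 2.007132… → 2.007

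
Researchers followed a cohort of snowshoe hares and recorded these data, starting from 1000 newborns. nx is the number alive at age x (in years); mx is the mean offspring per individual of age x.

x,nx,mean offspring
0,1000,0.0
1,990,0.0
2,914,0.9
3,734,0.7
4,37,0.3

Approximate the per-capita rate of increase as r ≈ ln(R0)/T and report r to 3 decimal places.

0.124

lx = nx/n0 = nx/1000: 1, 0.99, 0.914, 0.734, 0.037
R0 = Σ lx·mx = 0 + 0 + 0.8226 + 0.5138 + 0.0111 = 1.3475
Σ x·lx·mx = 3.231; T = 3.231/1.3475 = 2.39777…
r ≈ ln(R0)/T = ln(1.3475)/2.39777… = 0.12439… → 0.124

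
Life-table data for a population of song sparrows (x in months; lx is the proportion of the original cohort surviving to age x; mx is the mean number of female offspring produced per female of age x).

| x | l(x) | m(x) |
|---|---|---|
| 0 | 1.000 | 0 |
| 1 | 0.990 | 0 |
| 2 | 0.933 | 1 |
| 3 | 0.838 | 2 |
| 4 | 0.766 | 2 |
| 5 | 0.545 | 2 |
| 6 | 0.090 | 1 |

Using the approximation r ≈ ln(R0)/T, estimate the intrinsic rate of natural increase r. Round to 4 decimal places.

0.4679

R0 = Σ lx·mx = 0 + 0 + 0.933 + 1.676 + 1.532 + 1.09 + 0.09 = 5.321
Σ x·lx·mx = 19.012; T = 19.012/5.321 = 3.57301…
r ≈ ln(R0)/T = ln(5.321)/3.57301… = 0.467858… → 0.4679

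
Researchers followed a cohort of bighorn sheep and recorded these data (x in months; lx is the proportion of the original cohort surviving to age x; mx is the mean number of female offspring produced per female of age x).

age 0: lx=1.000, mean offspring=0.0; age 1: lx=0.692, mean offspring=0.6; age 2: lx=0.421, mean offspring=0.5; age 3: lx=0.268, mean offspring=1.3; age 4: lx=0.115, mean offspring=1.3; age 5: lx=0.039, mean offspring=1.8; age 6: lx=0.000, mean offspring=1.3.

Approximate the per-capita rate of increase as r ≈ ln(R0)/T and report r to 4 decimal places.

R0 = Σ lx·mx = 0 + 0.4152 + 0.2105 + 0.3484 + 0.1495 + 0.0702 + 0 = 1.1938
Σ x·lx·mx = 2.8304; T = 2.8304/1.1938 = 2.37092…
r ≈ ln(R0)/T = ln(1.1938)/2.37092… = 0.074714… → 0.0747

0.0747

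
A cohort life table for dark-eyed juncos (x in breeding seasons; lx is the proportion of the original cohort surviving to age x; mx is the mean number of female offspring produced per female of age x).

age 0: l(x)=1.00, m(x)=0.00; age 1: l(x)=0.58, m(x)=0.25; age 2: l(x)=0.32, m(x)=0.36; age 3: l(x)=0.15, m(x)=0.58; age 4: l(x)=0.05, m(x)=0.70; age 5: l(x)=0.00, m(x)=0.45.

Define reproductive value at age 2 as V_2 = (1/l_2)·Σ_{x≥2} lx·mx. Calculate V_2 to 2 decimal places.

0.74

lx·mx for x ≥ 2: 0.1152, 0.087, 0.035, 0 → sum = 0.2372
V_2 = 0.2372 / l_2 = 0.2372 / 0.32 = 0.74125 → 0.74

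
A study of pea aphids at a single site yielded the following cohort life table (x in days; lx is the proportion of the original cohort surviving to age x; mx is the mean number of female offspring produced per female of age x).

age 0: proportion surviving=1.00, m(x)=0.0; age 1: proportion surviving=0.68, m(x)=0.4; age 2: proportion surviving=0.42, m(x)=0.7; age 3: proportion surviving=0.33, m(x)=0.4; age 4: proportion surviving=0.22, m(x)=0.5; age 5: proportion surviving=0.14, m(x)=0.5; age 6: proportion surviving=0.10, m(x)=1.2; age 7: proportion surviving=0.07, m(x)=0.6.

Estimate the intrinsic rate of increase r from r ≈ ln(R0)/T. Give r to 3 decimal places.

R0 = Σ lx·mx = 0 + 0.272 + 0.294 + 0.132 + 0.11 + 0.07 + 0.12 + 0.042 = 1.04
Σ x·lx·mx = 3.06; T = 3.06/1.04 = 2.94231…
r ≈ ln(R0)/T = ln(1.04)/2.94231… = 0.01333… → 0.013

0.013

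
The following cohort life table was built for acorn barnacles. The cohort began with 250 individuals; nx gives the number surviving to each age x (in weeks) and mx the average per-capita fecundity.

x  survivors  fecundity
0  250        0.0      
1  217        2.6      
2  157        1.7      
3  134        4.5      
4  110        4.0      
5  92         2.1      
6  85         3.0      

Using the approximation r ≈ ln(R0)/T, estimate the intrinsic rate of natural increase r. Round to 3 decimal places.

lx = nx/n0 = nx/250: 1, 0.868, 0.628, 0.536, 0.44, 0.368, 0.34
R0 = Σ lx·mx = 0 + 2.2568 + 1.0676 + 2.412 + 1.76 + 0.7728 + 1.02 = 9.2892
Σ x·lx·mx = 28.652; T = 28.652/9.2892 = 3.08444…
r ≈ ln(R0)/T = ln(9.2892)/3.08444… = 0.72261… → 0.723

0.723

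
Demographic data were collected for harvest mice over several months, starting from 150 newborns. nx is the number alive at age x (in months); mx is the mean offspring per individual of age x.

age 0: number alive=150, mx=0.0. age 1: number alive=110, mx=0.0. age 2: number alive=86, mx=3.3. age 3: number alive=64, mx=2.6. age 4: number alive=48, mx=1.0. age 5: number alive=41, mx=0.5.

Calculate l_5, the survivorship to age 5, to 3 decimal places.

l_5 = n_5/n_0 = 41/150 = 0.273333… → 0.273

0.273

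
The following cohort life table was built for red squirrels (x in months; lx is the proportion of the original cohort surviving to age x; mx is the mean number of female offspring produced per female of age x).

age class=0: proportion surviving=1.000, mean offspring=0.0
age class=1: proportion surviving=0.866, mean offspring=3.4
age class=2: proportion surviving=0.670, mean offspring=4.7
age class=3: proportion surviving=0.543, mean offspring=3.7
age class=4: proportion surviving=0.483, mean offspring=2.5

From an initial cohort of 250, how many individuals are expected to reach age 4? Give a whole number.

Expected survivors = N0 · l_4 = 250 × 0.483 = 120.75 → 121

121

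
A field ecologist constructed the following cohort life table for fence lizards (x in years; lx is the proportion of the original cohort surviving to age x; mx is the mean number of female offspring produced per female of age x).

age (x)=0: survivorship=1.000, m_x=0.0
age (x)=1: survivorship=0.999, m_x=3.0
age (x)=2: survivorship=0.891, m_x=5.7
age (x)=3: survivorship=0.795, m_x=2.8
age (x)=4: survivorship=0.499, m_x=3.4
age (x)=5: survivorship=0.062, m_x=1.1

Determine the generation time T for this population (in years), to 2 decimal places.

2.23

lx·mx: 0, 2.997, 5.0787, 2.226, 1.6966, 0.0682 → R0 = 12.0665
x·lx·mx: 0, 2.997, 10.1574, 6.678, 6.7864, 0.341 → Σ = 26.9598
T = 26.9598 / 12.0665 = 2.234268… → 2.23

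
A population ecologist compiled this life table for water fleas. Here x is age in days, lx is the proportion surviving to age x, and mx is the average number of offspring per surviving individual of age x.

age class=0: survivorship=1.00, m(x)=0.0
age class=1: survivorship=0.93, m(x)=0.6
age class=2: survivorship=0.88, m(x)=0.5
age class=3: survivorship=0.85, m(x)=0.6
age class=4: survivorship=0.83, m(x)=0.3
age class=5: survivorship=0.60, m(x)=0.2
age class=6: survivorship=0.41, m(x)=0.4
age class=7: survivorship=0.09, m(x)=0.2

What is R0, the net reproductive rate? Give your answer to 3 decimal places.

2.059

lx·mx by age: 0, 0.558, 0.44, 0.51, 0.249, 0.12, 0.164, 0.018
R0 = Σ lx·mx = 2.059 → 2.059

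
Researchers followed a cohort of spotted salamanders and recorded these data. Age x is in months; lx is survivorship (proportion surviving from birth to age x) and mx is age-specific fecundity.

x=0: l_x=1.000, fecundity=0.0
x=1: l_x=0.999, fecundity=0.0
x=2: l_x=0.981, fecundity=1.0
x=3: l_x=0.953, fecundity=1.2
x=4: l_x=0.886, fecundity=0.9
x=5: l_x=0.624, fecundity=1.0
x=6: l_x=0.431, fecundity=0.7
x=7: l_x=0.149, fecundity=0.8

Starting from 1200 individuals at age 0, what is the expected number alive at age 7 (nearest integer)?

179

Expected survivors = N0 · l_7 = 1200 × 0.149 = 178.8 → 179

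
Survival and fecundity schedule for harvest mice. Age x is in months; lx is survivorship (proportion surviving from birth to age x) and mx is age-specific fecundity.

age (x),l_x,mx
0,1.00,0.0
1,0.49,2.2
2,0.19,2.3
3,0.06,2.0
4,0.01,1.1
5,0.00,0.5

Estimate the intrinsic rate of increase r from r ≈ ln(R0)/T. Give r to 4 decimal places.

R0 = Σ lx·mx = 0 + 1.078 + 0.437 + 0.12 + 0.011 + 0 = 1.646
Σ x·lx·mx = 2.356; T = 2.356/1.646 = 1.43135…
r ≈ ln(R0)/T = ln(1.646)/1.43135… = 0.348167… → 0.3482

0.3482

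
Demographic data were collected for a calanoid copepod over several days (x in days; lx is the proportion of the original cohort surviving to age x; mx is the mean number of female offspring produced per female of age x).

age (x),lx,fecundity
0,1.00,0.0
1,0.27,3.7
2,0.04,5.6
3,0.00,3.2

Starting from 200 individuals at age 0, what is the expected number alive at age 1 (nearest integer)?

54

Expected survivors = N0 · l_1 = 200 × 0.27 = 54 → 54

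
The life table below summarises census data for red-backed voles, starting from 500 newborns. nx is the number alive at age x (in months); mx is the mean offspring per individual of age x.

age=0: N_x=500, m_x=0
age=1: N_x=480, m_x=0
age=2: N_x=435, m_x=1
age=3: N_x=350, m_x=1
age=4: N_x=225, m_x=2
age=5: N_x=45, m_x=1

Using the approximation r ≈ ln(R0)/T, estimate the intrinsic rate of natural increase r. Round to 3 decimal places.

0.305

lx = nx/n0 = nx/500: 1, 0.96, 0.87, 0.7, 0.45, 0.09
R0 = Σ lx·mx = 0 + 0 + 0.87 + 0.7 + 0.9 + 0.09 = 2.56
Σ x·lx·mx = 7.89; T = 7.89/2.56 = 3.08203…
r ≈ ln(R0)/T = ln(2.56)/3.08203… = 0.305… → 0.305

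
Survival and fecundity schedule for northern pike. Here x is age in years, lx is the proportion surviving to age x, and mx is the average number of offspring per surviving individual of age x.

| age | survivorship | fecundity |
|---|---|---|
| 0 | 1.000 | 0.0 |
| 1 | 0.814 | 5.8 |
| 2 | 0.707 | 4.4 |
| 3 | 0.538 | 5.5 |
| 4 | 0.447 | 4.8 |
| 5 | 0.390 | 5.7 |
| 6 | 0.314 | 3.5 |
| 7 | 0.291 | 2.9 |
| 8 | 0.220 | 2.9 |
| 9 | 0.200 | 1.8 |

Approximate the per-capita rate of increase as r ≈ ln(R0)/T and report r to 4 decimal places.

R0 = Σ lx·mx = 0 + 4.7212 + 3.1108 + 2.959 + 2.1456 + 2.223 + 1.099 + 0.8439 + 0.638 + 0.36 = 18.1005
Σ x·lx·mx = 60.3625; T = 60.3625/18.1005 = 3.33485…
r ≈ ln(R0)/T = ln(18.1005)/3.33485… = 0.868386… → 0.8684

0.8684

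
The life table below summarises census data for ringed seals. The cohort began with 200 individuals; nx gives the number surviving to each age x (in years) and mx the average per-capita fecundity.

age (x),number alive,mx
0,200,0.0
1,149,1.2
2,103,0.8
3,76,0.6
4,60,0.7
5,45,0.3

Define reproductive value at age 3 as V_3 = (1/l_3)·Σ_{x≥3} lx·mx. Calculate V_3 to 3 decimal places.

lx = nx/n0 = nx/200: 1, 0.745, 0.515, 0.38, 0.3, 0.225
lx·mx for x ≥ 3: 0.228, 0.21, 0.0675 → sum = 0.5055
V_3 = 0.5055 / l_3 = 0.5055 / 0.38 = 1.330263… → 1.330

1.330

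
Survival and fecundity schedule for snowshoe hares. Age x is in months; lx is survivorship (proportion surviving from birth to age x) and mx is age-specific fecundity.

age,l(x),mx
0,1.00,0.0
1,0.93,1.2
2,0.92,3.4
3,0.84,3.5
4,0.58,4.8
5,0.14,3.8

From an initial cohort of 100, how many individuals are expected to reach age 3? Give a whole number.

Expected survivors = N0 · l_3 = 100 × 0.84 = 84 → 84

84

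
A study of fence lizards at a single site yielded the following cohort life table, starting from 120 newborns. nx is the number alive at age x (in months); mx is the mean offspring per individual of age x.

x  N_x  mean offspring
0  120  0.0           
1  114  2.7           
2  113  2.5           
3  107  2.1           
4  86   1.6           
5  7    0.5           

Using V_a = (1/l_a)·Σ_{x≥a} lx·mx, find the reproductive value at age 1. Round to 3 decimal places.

lx = nx/n0 = nx/120: 1, 0.95, 0.94167…, 0.89167…, 0.71667…, 0.05833…
lx·mx for x ≥ 1: 2.565, 2.354167…, 1.8725…, 1.146667…, 0.029167… → sum = 7.9675…
V_1 = 7.9675… / l_1 = 7.9675… / 0.95 = 8.386842… → 8.387

8.387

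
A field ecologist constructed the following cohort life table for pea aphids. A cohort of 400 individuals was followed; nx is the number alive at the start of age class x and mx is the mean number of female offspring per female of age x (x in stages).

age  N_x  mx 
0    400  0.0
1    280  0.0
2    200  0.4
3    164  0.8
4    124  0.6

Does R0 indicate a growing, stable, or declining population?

declining

lx = nx/n0 = nx/400: 1, 0.7, 0.5, 0.41, 0.31
R0 = Σ lx·mx = 0 + 0 + 0.2 + 0.328 + 0.186 = 0.714
R0 < 1, so the population is declining.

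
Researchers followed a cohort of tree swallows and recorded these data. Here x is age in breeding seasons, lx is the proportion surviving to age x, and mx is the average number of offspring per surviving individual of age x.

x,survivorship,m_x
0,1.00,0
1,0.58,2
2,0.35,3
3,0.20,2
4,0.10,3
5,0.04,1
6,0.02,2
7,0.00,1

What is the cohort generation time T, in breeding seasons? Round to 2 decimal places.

2.04

lx·mx: 0, 1.16, 1.05, 0.4, 0.3, 0.04, 0.04, 0 → R0 = 2.99
x·lx·mx: 0, 1.16, 2.1, 1.2, 1.2, 0.2, 0.24, 0 → Σ = 6.1
T = 6.1 / 2.99 = 2.040134… → 2.04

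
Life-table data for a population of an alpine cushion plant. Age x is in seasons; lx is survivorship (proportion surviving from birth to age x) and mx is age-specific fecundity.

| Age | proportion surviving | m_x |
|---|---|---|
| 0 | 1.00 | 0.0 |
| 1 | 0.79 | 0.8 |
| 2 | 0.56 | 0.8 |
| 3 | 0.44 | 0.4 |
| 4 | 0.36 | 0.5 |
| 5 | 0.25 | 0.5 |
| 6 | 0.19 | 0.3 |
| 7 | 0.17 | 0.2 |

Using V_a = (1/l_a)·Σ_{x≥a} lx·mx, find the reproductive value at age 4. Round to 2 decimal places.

lx·mx for x ≥ 4: 0.18, 0.125, 0.057, 0.034 → sum = 0.396
V_4 = 0.396 / l_4 = 0.396 / 0.36 = 1.1 → 1.10

1.10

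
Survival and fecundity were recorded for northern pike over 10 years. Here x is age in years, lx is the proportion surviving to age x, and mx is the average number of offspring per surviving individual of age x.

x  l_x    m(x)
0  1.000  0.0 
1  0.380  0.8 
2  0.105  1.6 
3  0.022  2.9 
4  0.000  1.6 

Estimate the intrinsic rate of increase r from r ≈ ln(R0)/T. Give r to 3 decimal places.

R0 = Σ lx·mx = 0 + 0.304 + 0.168 + 0.0638 + 0 = 0.5358
Σ x·lx·mx = 0.8314; T = 0.8314/0.5358 = 1.5517…
r ≈ ln(R0)/T = ln(0.5358)/1.5517… = -0.40214… → -0.402

-0.402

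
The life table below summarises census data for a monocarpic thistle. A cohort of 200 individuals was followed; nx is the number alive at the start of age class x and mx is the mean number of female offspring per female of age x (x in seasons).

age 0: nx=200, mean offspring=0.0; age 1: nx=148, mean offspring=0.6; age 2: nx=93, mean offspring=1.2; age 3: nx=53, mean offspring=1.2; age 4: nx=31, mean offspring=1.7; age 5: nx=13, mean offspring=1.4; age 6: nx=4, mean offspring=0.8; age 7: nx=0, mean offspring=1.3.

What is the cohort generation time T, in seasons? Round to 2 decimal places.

2.44

lx = nx/n0 = nx/200: 1, 0.74, 0.465, 0.265, 0.155, 0.065, 0.02, 0
lx·mx: 0, 0.444, 0.558, 0.318, 0.2635, 0.091, 0.016, 0 → R0 = 1.6905
x·lx·mx: 0, 0.444, 1.116, 0.954, 1.054, 0.455, 0.096, 0 → Σ = 4.119
T = 4.119 / 1.6905 = 2.436557… → 2.44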